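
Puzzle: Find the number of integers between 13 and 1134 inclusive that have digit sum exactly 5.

The integers in [13, 1134] that have digit sum exactly 5: 14, 23, 32, 41, 50, 104, …, 1121, 1130.
29 qualify.

29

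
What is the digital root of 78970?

7+8+9+7+0 = 31
3+1 = 4

4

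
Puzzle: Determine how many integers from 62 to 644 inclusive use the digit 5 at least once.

184

The integers in [62, 644] that use the digit 5 at least once: 65, 75, 85, 95, 105, 115, …, 625, 635.
184 qualify.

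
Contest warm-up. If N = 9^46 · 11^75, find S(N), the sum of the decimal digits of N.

549

9^46 · 11^75 = 99909508175599647688259418768750129294760712002314261131529479479249702225876825790885040040701401317970970422299336056291
Sum of its 122 digits: 549.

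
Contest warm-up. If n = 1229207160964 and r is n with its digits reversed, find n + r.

Reverse of 1229207160964 is 4690617029221.
1229207160964 + 4690617029221 = 5919824190185

5919824190185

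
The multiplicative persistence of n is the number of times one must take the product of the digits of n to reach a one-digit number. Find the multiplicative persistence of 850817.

850817 → 0 (1 step)

1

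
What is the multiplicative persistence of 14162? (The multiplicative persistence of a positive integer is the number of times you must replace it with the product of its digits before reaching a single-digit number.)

14162 → 48 → 32 → 6 (3 steps)

3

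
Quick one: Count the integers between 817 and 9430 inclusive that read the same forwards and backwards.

The integers in [817, 9430] that read the same forwards and backwards: 818, 828, 838, 848, 858, 868, …, 9229, 9339.
103 qualify.

103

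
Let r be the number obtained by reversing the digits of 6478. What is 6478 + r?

Reverse of 6478 is 8746.
6478 + 8746 = 15224

15224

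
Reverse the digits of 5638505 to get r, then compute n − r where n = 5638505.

Reverse of 5638505 is 5058365.
5638505 − 5058365 = 580140

580140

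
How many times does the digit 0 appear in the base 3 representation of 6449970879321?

6

6449970879321 in base 3 is 211211121111120010121110020.
The digit 0 appears 6 times.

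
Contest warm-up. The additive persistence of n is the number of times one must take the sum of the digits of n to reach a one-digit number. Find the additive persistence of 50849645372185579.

3

50849645372185579 → 88 → 16 → 7 (3 steps)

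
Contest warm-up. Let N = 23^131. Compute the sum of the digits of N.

794

23^131 = 24341454095880723262526112555728977056504671778092019822086844070001883535680393509681434163978409275570572730164580647279173784367089293297422518018184432748252822798501059816327
Sum of its 179 digits: 794.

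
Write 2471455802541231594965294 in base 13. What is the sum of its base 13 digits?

2471455802541231594965294 in base 13 is A007290896696BB4239802.
Digit sum: 10+0+0+7+2+9+0+8+9+6+6+9+6+11+11+4+2+3+9+8+0+2 = 122.

122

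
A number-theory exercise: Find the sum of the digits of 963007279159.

9+6+3+0+0+7+2+7+9+1+5+9 = 58

58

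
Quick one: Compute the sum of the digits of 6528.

21

6+5+2+8 = 21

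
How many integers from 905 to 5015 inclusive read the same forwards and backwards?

51

The integers in [905, 5015] that read the same forwards and backwards: 909, 919, 929, 939, 949, 959, …, 4994, 5005.
51 qualify.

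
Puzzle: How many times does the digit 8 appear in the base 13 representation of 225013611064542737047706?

225013611064542737047706 in base 13 is BABBB6405BC8841B569A4.
The digit 8 appears 2 times.

2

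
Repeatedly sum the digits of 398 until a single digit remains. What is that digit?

3+9+8 = 20
2+0 = 2

2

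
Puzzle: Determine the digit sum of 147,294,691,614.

1+4+7+2+9+4+6+9+1+6+1+4 = 54

54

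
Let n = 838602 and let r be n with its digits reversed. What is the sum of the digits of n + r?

Reversal of 838602 is 206838; 838602 + 206838 = 1045440.
Digit sum of 1045440: 1+0+4+5+4+4+0 = 18.

18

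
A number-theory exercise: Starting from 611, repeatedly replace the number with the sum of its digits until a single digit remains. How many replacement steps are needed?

1

611 → 8 (1 step)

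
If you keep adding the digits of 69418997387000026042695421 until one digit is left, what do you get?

4

6+9+4+1+8+9+9+7+3+8+7+0+0+0+0+2+6+0+4+2+6+9+5+4+2+1 = 112
1+1+2 = 4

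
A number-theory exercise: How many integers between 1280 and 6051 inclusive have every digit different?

2451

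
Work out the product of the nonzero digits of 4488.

1024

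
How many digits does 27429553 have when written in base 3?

27429553 in base 3 is 1220121120021101, which has 16 digits.

16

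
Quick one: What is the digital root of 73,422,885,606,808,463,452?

1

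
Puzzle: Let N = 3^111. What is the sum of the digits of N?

234

3^111 = 91297581665113611259115979754590511595360241199911147
Sum of its 53 digits: 234.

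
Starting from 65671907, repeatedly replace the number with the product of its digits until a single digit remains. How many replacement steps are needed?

1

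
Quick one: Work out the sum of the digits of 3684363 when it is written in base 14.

59

3684363 in base 14 is 6BC9AB.
Digit sum: 6+11+12+9+10+11 = 59.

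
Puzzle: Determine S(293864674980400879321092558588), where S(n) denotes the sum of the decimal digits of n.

150

2+9+3+8+6+4+6+7+4+9+8+0+4+0+0+8+7+9+3+2+1+0+9+2+5+5+8+5+8+8 = 150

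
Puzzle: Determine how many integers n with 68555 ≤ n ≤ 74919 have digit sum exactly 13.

80

The integers in [68555, 74919] that have digit sum exactly 13: 70006, 70015, 70024, 70033, 70042, 70051, …, 74110, 74200.
80 qualify.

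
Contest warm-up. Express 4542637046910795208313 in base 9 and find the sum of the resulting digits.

97

4542637046910795208313 in base 9 is 45457133238285555531328.
Digit sum: 4+5+4+5+7+1+3+3+2+3+8+2+8+5+5+5+5+5+3+1+3+2+8 = 97.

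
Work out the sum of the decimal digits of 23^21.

23^21 = 39471584120695485887249589623
Sum of its 29 digits: 152.

152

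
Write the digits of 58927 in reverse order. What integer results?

72985

Reversing 58927 gives 72985.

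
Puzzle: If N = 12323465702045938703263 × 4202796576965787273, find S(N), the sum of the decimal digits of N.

12323465702045938703263 × 4202796576965787273 = 51793019468913953711067594088437528971799
Sum of its 41 digits: 210.

210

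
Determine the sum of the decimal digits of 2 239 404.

24

2+2+3+9+4+0+4 = 24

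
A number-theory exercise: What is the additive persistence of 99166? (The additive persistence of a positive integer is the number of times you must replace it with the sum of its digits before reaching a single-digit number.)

99166 → 31 → 4 (2 steps)

2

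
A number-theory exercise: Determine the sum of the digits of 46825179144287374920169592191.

136

4+6+8+2+5+1+7+9+1+4+4+2+8+7+3+7+4+9+2+0+1+6+9+5+9+2+1+9+1 = 136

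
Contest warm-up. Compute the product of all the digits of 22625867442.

2×2×6×2×5×8×6×7×4×4×2 = 2580480

2580480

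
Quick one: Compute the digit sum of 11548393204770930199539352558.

1+1+5+4+8+3+9+3+2+0+4+7+7+0+9+3+0+1+9+9+5+3+9+3+5+2+5+5+8 = 130

130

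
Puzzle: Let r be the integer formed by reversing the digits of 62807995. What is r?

59970826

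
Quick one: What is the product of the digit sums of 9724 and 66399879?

1254

S(9724) = 9+7+2+4 = 22.
S(66399879) = 6+6+3+9+9+8+7+9 = 57.
22 · 57 = 1254.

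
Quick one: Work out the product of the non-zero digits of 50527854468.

5×5×2×7×8×5×4×4×6×8 = 10752000

10752000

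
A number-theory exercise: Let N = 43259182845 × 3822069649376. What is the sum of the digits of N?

102

43259182845 × 3822069649376 = 165339609808681424154720
Sum of its 24 digits: 102.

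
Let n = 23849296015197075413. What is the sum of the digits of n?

2+3+8+4+9+2+9+6+0+1+5+1+9+7+0+7+5+4+1+3 = 86

86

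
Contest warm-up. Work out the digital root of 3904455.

3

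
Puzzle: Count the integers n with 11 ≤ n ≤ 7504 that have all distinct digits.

The integers in [11, 7504] that have all distinct digits: 12, 13, 14, 15, 16, 17, …, 7503, 7504.
4036 qualify.

4036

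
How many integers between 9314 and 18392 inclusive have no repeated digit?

2801

The integers in [9314, 18392] that have no repeated digit: 9314, 9315, 9316, 9317, 9318, 9320, …, 18390, 18392.
2801 qualify.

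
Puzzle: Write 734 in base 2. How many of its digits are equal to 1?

7

734 in base 2 is 1011011110.
The digit 1 appears 7 times.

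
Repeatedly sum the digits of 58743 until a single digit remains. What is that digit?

9

5+8+7+4+3 = 27
2+7 = 9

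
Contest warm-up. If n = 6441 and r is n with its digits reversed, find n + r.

7887

Reverse of 6441 is 1446.
6441 + 1446 = 7887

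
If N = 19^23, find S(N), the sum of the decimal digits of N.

145

19^23 = 257829627945307727248226067259
Sum of its 30 digits: 145.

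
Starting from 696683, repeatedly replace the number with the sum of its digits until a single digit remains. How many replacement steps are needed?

696683 → 38 → 11 → 2 (3 steps)

3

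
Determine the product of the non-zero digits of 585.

200

5×8×5 = 200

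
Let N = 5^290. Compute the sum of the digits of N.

970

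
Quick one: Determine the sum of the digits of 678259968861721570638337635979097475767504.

227

6+7+8+2+5+9+9+6+8+8+6+1+7+2+1+5+7+0+6+3+8+3+3+7+6+3+5+9+7+9+0+9+7+4+7+5+7+6+7+5+0+4 = 227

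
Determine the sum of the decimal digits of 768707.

35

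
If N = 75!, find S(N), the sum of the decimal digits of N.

432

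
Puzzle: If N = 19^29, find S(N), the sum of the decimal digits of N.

145

19^29 = 12129821994589221844500501021364910179
Sum of its 38 digits: 145.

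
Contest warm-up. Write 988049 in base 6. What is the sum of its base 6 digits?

988049 in base 6 is 33102145.
Digit sum: 3+3+1+0+2+1+4+5 = 19.

19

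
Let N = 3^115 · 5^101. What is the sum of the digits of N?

3^115 · 5^101 = 291685426313164633319824428843333860122632593830509420706273247208783830906910403114006002933678018962382338941097259521484375
Sum of its 126 digits: 513.

513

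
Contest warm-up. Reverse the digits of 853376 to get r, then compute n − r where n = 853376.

180018

Reverse of 853376 is 673358.
853376 − 673358 = 180018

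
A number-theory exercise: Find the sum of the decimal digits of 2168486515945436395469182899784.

169

2+1+6+8+4+8+6+5+1+5+9+4+5+4+3+6+3+9+5+4+6+9+1+8+2+8+9+9+7+8+4 = 169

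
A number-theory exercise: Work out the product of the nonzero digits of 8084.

8×8×4 = 256

256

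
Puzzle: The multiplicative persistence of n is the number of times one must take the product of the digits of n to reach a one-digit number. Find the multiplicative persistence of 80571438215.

1

80571438215 → 0 (1 step)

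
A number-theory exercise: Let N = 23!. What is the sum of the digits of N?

99

23! = 25852016738884976640000
Sum of its 23 digits: 99.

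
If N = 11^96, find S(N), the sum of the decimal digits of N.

11^96 = 9412343651268540526001186511911506574868063110469548823950876000379062365652829504091329792873336961
Sum of its 100 digits: 424.

424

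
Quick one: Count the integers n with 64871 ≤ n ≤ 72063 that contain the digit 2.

The integers in [64871, 72063] that contain the digit 2: 64872, 64882, 64892, 64902, 64912, 64920, …, 72062, 72063.
1983 qualify.

1983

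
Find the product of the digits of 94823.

9×4×8×2×3 = 1728

1728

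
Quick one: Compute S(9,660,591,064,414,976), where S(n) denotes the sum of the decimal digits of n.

77

9+6+6+0+5+9+1+0+6+4+4+1+4+9+7+6 = 77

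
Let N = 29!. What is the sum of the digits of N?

126

29! = 8841761993739701954543616000000
Sum of its 31 digits: 126.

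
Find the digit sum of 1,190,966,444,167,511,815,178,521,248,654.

132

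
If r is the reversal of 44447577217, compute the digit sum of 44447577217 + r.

Reversal of 44447577217 is 71277574444; 44447577217 + 71277574444 = 115725151661.
Digit sum of 115725151661: 1+1+5+7+2+5+1+5+1+6+6+1 = 41.

41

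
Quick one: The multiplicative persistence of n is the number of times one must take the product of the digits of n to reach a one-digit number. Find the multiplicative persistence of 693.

3

693 → 162 → 12 → 2 (3 steps)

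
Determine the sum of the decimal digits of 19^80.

433

19^80 = 1996586251464506635890620712520167111140046472389308873127642730263440424876828325289993051785145582401
Sum of its 103 digits: 433.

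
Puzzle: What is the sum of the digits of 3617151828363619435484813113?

115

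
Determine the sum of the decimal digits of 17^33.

170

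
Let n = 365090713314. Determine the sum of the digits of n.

3+6+5+0+9+0+7+1+3+3+1+4 = 42

42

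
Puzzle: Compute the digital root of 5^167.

The digital root of n equals n mod 9 (or 9 when 9 | n), so we need 5^167 mod 9.
5^167 ≡ 2 (mod 9), so the digital root is 2.

2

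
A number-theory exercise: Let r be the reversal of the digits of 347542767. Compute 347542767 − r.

-419702976

Reverse of 347542767 is 767245743.
347542767 − 767245743 = -419702976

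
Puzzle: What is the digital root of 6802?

7

6+8+0+2 = 16
1+6 = 7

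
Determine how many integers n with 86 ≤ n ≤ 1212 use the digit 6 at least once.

293

The integers in [86, 1212] that use the digit 6 at least once: 86, 96, 106, 116, 126, 136, …, 1196, 1206.
293 qualify.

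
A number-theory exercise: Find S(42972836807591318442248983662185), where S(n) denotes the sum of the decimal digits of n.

155

4+2+9+7+2+8+3+6+8+0+7+5+9+1+3+1+8+4+4+2+2+4+8+9+8+3+6+6+2+1+8+5 = 155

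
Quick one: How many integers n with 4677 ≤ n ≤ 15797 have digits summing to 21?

The integers in [4677, 15797] that have digits summing to 21: 4683, 4692, 4719, 4728, 4737, 4746, …, 15771, 15780.
721 qualify.

721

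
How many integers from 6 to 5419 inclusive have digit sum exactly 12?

The integers in [6, 5419] that have digit sum exactly 12: 39, 48, 57, 66, 75, 84, …, 5403, 5412.
333 qualify.

333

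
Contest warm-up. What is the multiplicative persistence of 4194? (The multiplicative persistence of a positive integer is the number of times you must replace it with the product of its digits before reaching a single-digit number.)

4194 → 144 → 16 → 6 (3 steps)

3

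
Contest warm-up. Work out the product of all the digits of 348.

96

3×4×8 = 96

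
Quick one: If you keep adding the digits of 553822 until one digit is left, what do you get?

5+5+3+8+2+2 = 25
2+5 = 7

7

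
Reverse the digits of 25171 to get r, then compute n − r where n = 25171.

Reverse of 25171 is 17152.
25171 − 17152 = 8019

8019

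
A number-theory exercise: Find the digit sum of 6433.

16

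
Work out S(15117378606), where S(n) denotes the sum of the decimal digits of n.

1+5+1+1+7+3+7+8+6+0+6 = 45

45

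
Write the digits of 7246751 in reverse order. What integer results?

1576427

Reversing 7246751 gives 1576427.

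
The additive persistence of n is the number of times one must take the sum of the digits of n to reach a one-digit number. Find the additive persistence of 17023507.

17023507 → 25 → 7 (2 steps)

2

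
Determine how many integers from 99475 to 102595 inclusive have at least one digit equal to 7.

The integers in [99475, 102595] that have at least one digit equal to 7: 99475, 99476, 99477, 99478, 99479, 99487, …, 102579, 102587.
838 qualify.

838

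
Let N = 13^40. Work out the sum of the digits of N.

13^40 = 361188648084531445929920877641340156544317601
Sum of its 45 digits: 193.

193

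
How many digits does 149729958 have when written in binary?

28

149729958 in base 2 is 1000111011001011001010100110, which has 28 digits.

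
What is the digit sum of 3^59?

3^59 = 14130386091738734504764811067
Sum of its 29 digits: 117.

117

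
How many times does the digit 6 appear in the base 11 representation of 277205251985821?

277205251985821 in base 11 is 803650A6024665.
The digit 6 appears 4 times.

4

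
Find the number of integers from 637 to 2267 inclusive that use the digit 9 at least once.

469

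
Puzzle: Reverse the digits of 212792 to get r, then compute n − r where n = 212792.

-84420

Reverse of 212792 is 297212.
212792 − 297212 = -84420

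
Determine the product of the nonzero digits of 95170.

315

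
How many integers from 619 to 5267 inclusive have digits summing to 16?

356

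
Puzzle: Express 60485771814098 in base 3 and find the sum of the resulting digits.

30

60485771814098 in base 3 is 21221011101100102202111102112.
Digit sum: 2+1+2+2+1+0+1+1+1+0+1+1+0+0+1+0+2+2+0+2+1+1+1+1+0+2+1+1+2 = 30.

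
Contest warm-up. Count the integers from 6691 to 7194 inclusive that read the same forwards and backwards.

The integers in [6691, 7194] that read the same forwards and backwards: 6776, 6886, 6996, 7007, 7117.
5 qualify.

5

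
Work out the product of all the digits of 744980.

0

7×4×4×9×8×0 = 0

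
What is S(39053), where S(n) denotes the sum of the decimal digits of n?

20

3+9+0+5+3 = 20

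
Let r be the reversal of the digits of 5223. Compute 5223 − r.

1998

Reverse of 5223 is 3225.
5223 − 3225 = 1998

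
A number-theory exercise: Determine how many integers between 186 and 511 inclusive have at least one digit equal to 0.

The integers in [186, 511] that have at least one digit equal to 0: 190, 200, 201, 202, 203, 204, …, 509, 510.
69 qualify.

69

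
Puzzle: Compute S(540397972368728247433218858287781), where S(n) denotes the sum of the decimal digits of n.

168

5+4+0+3+9+7+9+7+2+3+6+8+7+2+8+2+4+7+4+3+3+2+1+8+8+5+8+2+8+7+7+8+1 = 168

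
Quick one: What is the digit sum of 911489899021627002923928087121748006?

155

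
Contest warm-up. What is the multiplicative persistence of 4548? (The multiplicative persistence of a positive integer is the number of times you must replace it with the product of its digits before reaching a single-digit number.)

2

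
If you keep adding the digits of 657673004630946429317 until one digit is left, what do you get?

2

6+5+7+6+7+3+0+0+4+6+3+0+9+4+6+4+2+9+3+1+7 = 92
9+2 = 11
1+1 = 2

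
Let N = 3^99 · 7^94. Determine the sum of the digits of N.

3^99 · 7^94 = 4723022109258153091529244073616623825014239157235933481036431728735852774128489168722309765014086835646431101681261528306534283
Sum of its 127 digits: 513.

513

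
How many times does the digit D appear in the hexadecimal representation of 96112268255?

96112268255 in base 16 is 1660BCD3DF.
The digit D appears 2 times.

2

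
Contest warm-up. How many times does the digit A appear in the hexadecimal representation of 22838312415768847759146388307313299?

3

22838312415768847759146388307313299 in base 16 is 466040765C0CAAFC9F4BD2A700293.
The digit A appears 3 times.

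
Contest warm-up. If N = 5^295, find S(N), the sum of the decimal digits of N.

5^295 = 157090990889527249699064702559560820575206896399982386083569571749987368151094907406723132289194622472869874290084220112421373395533591004889840474371486830472099374862715581713246137951500713825225830078125
Sum of its 207 digits: 950.

950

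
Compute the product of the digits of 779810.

0

7×7×9×8×1×0 = 0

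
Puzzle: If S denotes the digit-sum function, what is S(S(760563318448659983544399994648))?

16

First digit sum: 169.
1+6+9 = 16.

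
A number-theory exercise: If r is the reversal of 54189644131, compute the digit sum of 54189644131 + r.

47

Reversal of 54189644131 is 13144698145; 54189644131 + 13144698145 = 67334342276.
Digit sum of 67334342276: 6+7+3+3+4+3+4+2+2+7+6 = 47.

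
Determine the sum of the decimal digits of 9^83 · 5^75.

594

9^83 · 5^75 = 421578649875388768127052987330189166906962834538275593653237354607329023113710713171730097743872267557208033394999802112579345703125
Sum of its 132 digits: 594.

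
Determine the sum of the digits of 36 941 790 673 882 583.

3+6+9+4+1+7+9+0+6+7+3+8+8+2+5+8+3 = 89

89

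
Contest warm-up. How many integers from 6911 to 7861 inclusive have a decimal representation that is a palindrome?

9

The integers in [6911, 7861] that have a decimal representation that is a palindrome: 6996, 7007, 7117, 7227, 7337, 7447, 7557, 7667, 7777.
9 qualify.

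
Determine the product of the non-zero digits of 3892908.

31104

3×8×9×2×9×8 = 31104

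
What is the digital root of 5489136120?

5+4+8+9+1+3+6+1+2+0 = 39
3+9 = 12
1+2 = 3
(Equivalently, 5489136120 mod 9 = 3.)

3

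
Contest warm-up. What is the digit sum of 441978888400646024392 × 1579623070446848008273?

441978888400646024392 × 1579623070446848008273 = 698160048768113249013929141886060975795016
Sum of its 42 digits: 190.

190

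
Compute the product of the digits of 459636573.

4×5×9×6×3×6×5×7×3 = 2041200

2041200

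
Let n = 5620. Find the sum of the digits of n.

13

5+6+2+0 = 13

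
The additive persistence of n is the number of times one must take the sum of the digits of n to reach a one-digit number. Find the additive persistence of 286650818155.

3

286650818155 → 55 → 10 → 1 (3 steps)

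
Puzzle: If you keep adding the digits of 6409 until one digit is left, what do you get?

1

6+4+0+9 = 19
1+9 = 10
1+0 = 1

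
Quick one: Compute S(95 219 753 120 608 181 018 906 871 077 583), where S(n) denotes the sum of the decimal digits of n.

138

9+5+2+1+9+7+5+3+1+2+0+6+0+8+1+8+1+0+1+8+9+0+6+8+7+1+0+7+7+5+8+3 = 138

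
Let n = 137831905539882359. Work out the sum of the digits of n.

89

1+3+7+8+3+1+9+0+5+5+3+9+8+8+2+3+5+9 = 89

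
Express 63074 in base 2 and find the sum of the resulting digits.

63074 in base 2 is 1111011001100010.
Digit sum: 1+1+1+1+0+1+1+0+0+1+1+0+0+0+1+0 = 9.

9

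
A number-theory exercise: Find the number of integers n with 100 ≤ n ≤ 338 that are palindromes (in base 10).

The integers in [100, 338] that are palindromes (in base 10): 101, 111, 121, 131, 141, 151, …, 323, 333.
24 qualify.

24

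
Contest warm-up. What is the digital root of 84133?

8+4+1+3+3 = 19
1+9 = 10
1+0 = 1
(Equivalently, 84133 mod 9 = 1.)

1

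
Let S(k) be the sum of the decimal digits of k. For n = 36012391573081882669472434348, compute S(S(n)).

10

First digit sum: 127.
1+2+7 = 10.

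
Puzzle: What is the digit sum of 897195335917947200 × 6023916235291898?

142

897195335917947200 × 6023916235291898 = 5404629550264290290116568951785600
Sum of its 34 digits: 142.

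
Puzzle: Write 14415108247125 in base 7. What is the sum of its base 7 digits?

14415108247125 in base 7 is 3015312551262225.
Digit sum: 3+0+1+5+3+1+2+5+5+1+2+6+2+2+2+5 = 45.

45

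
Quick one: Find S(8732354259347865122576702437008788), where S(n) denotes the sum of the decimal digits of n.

8+7+3+2+3+5+4+2+5+9+3+4+7+8+6+5+1+2+2+5+7+6+7+0+2+4+3+7+0+0+8+7+8+8 = 158

158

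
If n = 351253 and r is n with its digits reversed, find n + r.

Reverse of 351253 is 352153.
351253 + 352153 = 703406

703406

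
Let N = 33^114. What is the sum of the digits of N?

783

33^114 = 128999832407857760986851836548593086149127085974993241971776883331113071400022304548403440838176660253192038937555594826562206799236643760030468632077684053425073234813694529
Sum of its 174 digits: 783.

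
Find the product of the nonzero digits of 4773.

588

4×7×7×3 = 588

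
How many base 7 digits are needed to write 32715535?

9

32715535 in base 7 is 545035366, which has 9 digits.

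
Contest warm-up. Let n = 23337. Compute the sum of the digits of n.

18

2+3+3+3+7 = 18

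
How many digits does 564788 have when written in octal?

564788 in base 8 is 2117064, which has 7 digits.

7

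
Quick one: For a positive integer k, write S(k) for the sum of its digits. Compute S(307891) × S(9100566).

S(307891) = 3+0+7+8+9+1 = 28.
S(9100566) = 9+1+0+0+5+6+6 = 27.
28 · 27 = 756.

756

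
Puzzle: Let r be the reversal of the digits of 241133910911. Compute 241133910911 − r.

Reverse of 241133910911 is 119019331142.
241133910911 − 119019331142 = 122114579769

122114579769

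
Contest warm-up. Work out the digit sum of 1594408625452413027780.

1+5+9+4+4+0+8+6+2+5+4+5+2+4+1+3+0+2+7+7+8+0 = 87

87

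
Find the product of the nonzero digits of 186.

1×8×6 = 48

48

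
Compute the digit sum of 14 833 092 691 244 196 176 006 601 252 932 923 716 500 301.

159

1+4+8+3+3+0+9+2+6+9+1+2+4+4+1+9+6+1+7+6+0+0+6+6+0+1+2+5+2+9+3+2+9+2+3+7+1+6+5+0+0+3+0+1 = 159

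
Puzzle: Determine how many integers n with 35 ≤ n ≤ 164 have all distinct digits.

103

The integers in [35, 164] that have all distinct digits: 35, 36, 37, 38, 39, 40, …, 163, 164.
103 qualify.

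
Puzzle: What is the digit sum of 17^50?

271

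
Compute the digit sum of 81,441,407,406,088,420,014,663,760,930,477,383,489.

159

8+1+4+4+1+4+0+7+4+0+6+0+8+8+4+2+0+0+1+4+6+6+3+7+6+0+9+3+0+4+7+7+3+8+3+4+8+9 = 159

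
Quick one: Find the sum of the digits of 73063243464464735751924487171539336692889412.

205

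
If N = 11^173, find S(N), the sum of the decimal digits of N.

11^173 = 1448553475207409918420581713887514201854755020331684924096641098469112787371551499094467352817676596085096627860031797446545532258020986933416834163877498116046877602625633908985531
Sum of its 181 digits: 833.

833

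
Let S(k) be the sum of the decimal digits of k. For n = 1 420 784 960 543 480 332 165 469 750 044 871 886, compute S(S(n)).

9

First digit sum: 162.
1+6+2 = 9.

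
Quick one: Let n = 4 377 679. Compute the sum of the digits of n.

43

4+3+7+7+6+7+9 = 43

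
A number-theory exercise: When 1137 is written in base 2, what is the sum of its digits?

1137 in base 2 is 10001110001.
Digit sum: 1+0+0+0+1+1+1+0+0+0+1 = 5.

5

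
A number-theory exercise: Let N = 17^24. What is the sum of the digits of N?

109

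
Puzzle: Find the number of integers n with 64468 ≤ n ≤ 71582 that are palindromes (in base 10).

71

The integers in [64468, 71582] that are palindromes (in base 10): 64546, 64646, 64746, 64846, 64946, 65056, …, 71417, 71517.
71 qualify.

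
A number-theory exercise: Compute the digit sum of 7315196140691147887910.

98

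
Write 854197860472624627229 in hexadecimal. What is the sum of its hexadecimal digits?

149

854197860472624627229 in base 16 is 2E4E606C5D9979BE1D.
Digit sum: 2+14+4+14+6+0+6+12+5+13+9+9+7+9+11+14+1+13 = 149.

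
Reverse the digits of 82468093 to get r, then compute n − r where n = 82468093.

Reverse of 82468093 is 39086428.
82468093 − 39086428 = 43381665

43381665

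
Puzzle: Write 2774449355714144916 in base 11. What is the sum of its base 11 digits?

76

2774449355714144916 in base 11 is 5541AA081065152535.
Digit sum: 5+5+4+1+10+10+0+8+1+0+6+5+1+5+2+5+3+5 = 76.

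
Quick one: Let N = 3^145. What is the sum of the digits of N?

315

3^145 = 1522586358169246802159262479225089070726226750574991661790882326344643
Sum of its 70 digits: 315.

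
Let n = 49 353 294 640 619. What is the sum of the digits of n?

65

4+9+3+5+3+2+9+4+6+4+0+6+1+9 = 65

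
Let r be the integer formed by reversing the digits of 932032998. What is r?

899230239

Reversing 932032998 gives 899230239.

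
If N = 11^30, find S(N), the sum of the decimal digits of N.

11^30 = 17449402268886407318558803753801
Sum of its 32 digits: 145.

145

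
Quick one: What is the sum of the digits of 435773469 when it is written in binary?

15

435773469 in base 2 is 11001111110010110000000011101.
Digit sum: 1+1+0+0+1+1+1+1+1+1+0+0+1+0+1+1+0+0+0+0+0+0+0+0+1+1+1+0+1 = 15.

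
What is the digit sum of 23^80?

484

23^80 = 8674149068844545725212845877190599102406873944216747217343910487904207607171475103715128399437179286425820801
Sum of its 109 digits: 484.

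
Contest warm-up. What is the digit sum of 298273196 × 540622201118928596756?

115

298273196 × 540622201118928596756 = 161253111756297608650207352176
Sum of its 30 digits: 115.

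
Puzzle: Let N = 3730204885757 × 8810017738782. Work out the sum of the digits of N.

111

3730204885757 × 8810017738782 = 32863171212810453778327974
Sum of its 26 digits: 111.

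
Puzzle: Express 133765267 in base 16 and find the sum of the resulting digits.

52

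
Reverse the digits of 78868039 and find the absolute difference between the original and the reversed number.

Reverse of 78868039 is 93086887.
|78868039 − 93086887| = 14218848

14218848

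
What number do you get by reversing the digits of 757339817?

718933757

Reversing 757339817 gives 718933757.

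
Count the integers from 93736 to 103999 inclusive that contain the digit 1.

5670

The integers in [93736, 103999] that contain the digit 1: 93741, 93751, 93761, 93771, 93781, 93791, …, 103998, 103999.
5670 qualify.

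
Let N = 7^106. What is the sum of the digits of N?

412

7^106 = 380532926880843152923706465386871407580539099147930273794471851842901108534824949331057649
Sum of its 90 digits: 412.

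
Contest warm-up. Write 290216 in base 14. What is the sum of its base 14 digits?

43

290216 in base 14 is 77A9A.
Digit sum: 7+7+10+9+10 = 43.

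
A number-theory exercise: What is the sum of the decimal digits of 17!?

17! = 355687428096000
Sum of its 15 digits: 63.

63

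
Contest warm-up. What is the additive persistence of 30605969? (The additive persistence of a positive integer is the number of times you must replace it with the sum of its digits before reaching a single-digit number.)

30605969 → 38 → 11 → 2 (3 steps)

3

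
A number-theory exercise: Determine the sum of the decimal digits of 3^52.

3^52 = 6461081889226673298932241
Sum of its 25 digits: 117.

117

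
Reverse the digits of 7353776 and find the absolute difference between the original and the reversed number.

580239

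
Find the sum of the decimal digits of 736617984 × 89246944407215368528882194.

171

736617984 × 89246944407215368528882194 = 65740904267403059819562247517776896
Sum of its 35 digits: 171.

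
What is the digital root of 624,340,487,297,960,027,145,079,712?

8

6+2+4+3+4+0+4+8+7+2+9+7+9+6+0+0+2+7+1+4+5+0+7+9+7+1+2 = 116
1+1+6 = 8
(Equivalently, 624,340,487,297,960,027,145,079,712 mod 9 = 8.)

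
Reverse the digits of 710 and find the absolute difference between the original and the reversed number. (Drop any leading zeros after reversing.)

Reverse of 710 is 17.
|710 − 17| = 693

693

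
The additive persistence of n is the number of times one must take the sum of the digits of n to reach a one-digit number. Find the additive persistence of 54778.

2

54778 → 31 → 4 (2 steps)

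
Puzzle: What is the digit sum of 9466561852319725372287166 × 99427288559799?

9466561852319725372287166 × 99427288559799 = 941234576959778661038033216266791239634
Sum of its 39 digits: 183.

183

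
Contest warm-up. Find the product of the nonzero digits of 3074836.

3×7×4×8×3×6 = 12096

12096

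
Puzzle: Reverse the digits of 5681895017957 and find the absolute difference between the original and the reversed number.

1915210963908

Reverse of 5681895017957 is 7597105981865.
|5681895017957 − 7597105981865| = 1915210963908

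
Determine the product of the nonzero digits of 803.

8×3 = 24

24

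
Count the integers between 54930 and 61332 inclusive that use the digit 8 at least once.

The integers in [54930, 61332] that use the digit 8 at least once: 54938, 54948, 54958, 54968, 54978, 54980, …, 61318, 61328.
2431 qualify.

2431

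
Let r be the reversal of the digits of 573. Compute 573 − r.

Reverse of 573 is 375.
573 − 375 = 198

198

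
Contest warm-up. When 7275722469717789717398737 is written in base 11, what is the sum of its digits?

7275722469717789717398737 in base 11 is 81419970373788373A0A2971.
Digit sum: 8+1+4+1+9+9+7+0+3+7+3+7+8+8+3+7+3+10+0+10+2+9+7+1 = 127.

127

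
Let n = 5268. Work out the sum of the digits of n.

21

5+2+6+8 = 21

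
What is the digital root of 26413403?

5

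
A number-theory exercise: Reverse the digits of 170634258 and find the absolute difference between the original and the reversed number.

681801813

Reverse of 170634258 is 852436071.
|170634258 − 852436071| = 681801813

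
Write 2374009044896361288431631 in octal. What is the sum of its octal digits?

2374009044896361288431631 in base 8 is 766556447073144002444374017.
Digit sum: 7+6+6+5+5+6+4+4+7+0+7+3+1+4+4+0+0+2+4+4+4+3+7+4+0+1+7 = 105.

105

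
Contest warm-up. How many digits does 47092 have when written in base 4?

47092 in base 4 is 23133310, which has 8 digits.

8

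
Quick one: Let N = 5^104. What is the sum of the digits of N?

295

5^104 = 4930380657631323783823303533017413935457540219431393779814243316650390625
Sum of its 73 digits: 295.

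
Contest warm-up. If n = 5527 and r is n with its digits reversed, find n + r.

Reverse of 5527 is 7255.
5527 + 7255 = 12782

12782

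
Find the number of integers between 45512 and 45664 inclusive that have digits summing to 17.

6

The integers in [45512, 45664] that have digits summing to 17: 45512, 45521, 45530, 45602, 45611, 45620.
6 qualify.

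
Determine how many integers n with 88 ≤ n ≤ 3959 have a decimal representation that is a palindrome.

The integers in [88, 3959] that have a decimal representation that is a palindrome: 88, 99, 101, 111, 121, 131, …, 3773, 3883.
121 qualify.

121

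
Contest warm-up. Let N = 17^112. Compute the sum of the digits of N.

17^112 = 646069433432218904500258039885189775883569934169882581744441823328345224525302336362090171894579148487316278271663035644175489821048917761
Sum of its 138 digits: 631.

631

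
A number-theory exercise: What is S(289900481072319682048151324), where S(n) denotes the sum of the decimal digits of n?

2+8+9+9+0+0+4+8+1+0+7+2+3+1+9+6+8+2+0+4+8+1+5+1+3+2+4 = 107

107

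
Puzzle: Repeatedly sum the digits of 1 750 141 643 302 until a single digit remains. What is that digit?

1

1+7+5+0+1+4+1+6+4+3+3+0+2 = 37
3+7 = 10
1+0 = 1
(Equivalently, 1 750 141 643 302 mod 9 = 1.)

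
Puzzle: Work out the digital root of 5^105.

The digital root of n equals n mod 9 (or 9 when 9 | n), so we need 5^105 mod 9.
5^105 ≡ 8 (mod 9), so the digital root is 8.

8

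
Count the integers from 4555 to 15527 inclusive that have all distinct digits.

4284

The integers in [4555, 15527] that have all distinct digits: 4560, 4561, 4562, 4563, 4567, 4568, …, 15497, 15498.
4284 qualify.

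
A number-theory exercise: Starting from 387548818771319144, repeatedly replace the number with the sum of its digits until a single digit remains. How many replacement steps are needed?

3

387548818771319144 → 89 → 17 → 8 (3 steps)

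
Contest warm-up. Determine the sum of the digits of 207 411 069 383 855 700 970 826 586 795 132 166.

2+0+7+4+1+1+0+6+9+3+8+3+8+5+5+7+0+0+9+7+0+8+2+6+5+8+6+7+9+5+1+3+2+1+6+6 = 160

160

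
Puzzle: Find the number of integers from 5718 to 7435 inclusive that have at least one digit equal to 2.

The integers in [5718, 7435] that have at least one digit equal to 2: 5720, 5721, 5722, 5723, 5724, 5725, …, 7429, 7432.
496 qualify.

496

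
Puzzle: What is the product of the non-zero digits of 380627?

3×8×6×2×7 = 2016

2016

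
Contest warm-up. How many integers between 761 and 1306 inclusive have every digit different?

283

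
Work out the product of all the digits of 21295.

180

2×1×2×9×5 = 180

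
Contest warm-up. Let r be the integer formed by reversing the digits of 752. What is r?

Reversing 752 gives 257.

257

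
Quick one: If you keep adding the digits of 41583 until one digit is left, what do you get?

3

4+1+5+8+3 = 21
2+1 = 3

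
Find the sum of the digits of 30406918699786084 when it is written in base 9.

68

30406918699786084 in base 9 is 173613861033260837.
Digit sum: 1+7+3+6+1+3+8+6+1+0+3+3+2+6+0+8+3+7 = 68.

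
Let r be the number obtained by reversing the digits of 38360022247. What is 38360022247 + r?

112582028630

Reverse of 38360022247 is 74222006383.
38360022247 + 74222006383 = 112582028630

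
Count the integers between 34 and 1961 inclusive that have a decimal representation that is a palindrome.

105

The integers in [34, 1961] that have a decimal representation that is a palindrome: 44, 55, 66, 77, 88, 99, …, 1771, 1881.
105 qualify.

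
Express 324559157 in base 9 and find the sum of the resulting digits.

324559157 in base 9 is 747638415.
Digit sum: 7+4+7+6+3+8+4+1+5 = 45.

45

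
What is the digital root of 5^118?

The digital root of n equals n mod 9 (or 9 when 9 | n), so we need 5^118 mod 9.
5^118 ≡ 4 (mod 9), so the digital root is 4.

4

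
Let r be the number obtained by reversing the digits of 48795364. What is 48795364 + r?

95155148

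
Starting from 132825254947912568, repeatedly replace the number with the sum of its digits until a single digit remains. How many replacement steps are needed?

132825254947912568 → 83 → 11 → 2 (3 steps)

3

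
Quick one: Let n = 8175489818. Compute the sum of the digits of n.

59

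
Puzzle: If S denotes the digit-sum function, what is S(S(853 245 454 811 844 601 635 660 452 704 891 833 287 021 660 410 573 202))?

11

First digit sum: 209.
2+0+9 = 11.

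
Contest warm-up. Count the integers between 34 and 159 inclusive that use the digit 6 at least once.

22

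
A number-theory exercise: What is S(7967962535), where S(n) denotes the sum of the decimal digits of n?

7+9+6+7+9+6+2+5+3+5 = 59

59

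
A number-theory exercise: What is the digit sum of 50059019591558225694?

5+0+0+5+9+0+1+9+5+9+1+5+5+8+2+2+5+6+9+4 = 90

90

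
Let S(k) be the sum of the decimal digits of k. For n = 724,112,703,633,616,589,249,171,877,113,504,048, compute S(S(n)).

First digit sum: 146.
1+4+6 = 11.

11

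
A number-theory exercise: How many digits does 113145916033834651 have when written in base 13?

16

113145916033834651 in base 13 is 22975A713B995A76, which has 16 digits.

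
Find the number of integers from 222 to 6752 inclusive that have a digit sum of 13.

The integers in [222, 6752] that have a digit sum of 13: 229, 238, 247, 256, 265, 274, …, 6610, 6700.
403 qualify.

403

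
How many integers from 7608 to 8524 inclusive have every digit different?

461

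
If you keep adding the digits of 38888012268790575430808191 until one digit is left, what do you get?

4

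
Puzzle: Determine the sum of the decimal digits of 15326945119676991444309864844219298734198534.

1+5+3+2+6+9+4+5+1+1+9+6+7+6+9+9+1+4+4+4+3+0+9+8+6+4+8+4+4+2+1+9+2+9+8+7+3+4+1+9+8+5+3+4 = 217

217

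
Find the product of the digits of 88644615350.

8×8×6×4×4×6×1×5×3×5×0 = 0

0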